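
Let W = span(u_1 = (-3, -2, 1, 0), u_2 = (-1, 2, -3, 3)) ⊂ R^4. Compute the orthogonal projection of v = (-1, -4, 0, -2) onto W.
proj_W(v) = (-155/102, -113/51, 205/102, -23/17)

Set up U = [u_1 | ... | u_2] ∈ R^(4×2). The projector onto W = col(U) is P = U (U^T U)^(-1) U^T.
Compute U^T U =
  [14, -4]
  [-4, 23],
and U^T v = (11, -13).
Solve U^T U · c = U^T v for the coefficients: c = (67/102, -23/51). The projection is proj_W(v) = U c.
Check: (v - proj_W(v)) · u_1 = 0  (should be 0).
Check: (v - proj_W(v)) · u_2 = 0  (should be 0).
Result: proj_W(v) = (-155/102, -113/51, 205/102, -23/17).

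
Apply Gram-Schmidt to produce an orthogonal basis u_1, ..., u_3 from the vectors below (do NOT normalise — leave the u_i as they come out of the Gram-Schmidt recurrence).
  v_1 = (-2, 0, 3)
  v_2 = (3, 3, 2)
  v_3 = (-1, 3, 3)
Orthogonal basis:
  u_1 = (-2, 0, 3)
  u_2 = (3, 3, 2)
  u_3 = (-135/143, 15/11, -90/143)

Apply the Gram-Schmidt recurrence
  u_1 = v_1
  u_i = v_i − Σ_{j<i} ((v_i · u_j) / (u_j · u_j)) · u_j.

Step by step this gives:
  u_1 = (-2, 0, 3)
  u_2 = (3, 3, 2)
  u_3 = (-135/143, 15/11, -90/143)

Orthogonality check:
  u_2 · u_1 = 0 (should be 0)
  u_3 · u_1 = 0 (should be 0)
  u_3 · u_2 = 0 (should be 0)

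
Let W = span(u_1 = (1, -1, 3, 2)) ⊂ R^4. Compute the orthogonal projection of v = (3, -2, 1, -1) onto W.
proj_W(v) = (2/5, -2/5, 6/5, 4/5)

Set up U = [u_1 | ... | u_1] ∈ R^(4×1). The projector onto W = col(U) is P = U (U^T U)^(-1) U^T.
Compute U^T U =
  [15],
and U^T v = (6).
Solve U^T U · c = U^T v for the coefficients: c = (2/5). The projection is proj_W(v) = U c.
Check: (v - proj_W(v)) · u_1 = 0  (should be 0).
Result: proj_W(v) = (2/5, -2/5, 6/5, 4/5).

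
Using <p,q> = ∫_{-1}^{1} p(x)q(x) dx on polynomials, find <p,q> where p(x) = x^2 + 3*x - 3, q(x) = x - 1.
<p,q> = 22/3

Expand the product: p(x)·q(x) = x^3 + 2*x^2 - 6*x + 3.
∫_{-1}^{1} of each monomial x^k gives [2/(k+1) if k even, 0 if k odd]. Integrating term-by-term (or equivalently evaluating the antiderivative F(x) = x^4/4 + 2*x^3/3 - 3*x^2 + 3*x at the endpoints):
  F(1) − F(−1) = 11/12 − (-77/12) = 22/3.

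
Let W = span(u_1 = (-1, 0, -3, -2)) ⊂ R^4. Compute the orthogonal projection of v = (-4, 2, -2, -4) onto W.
proj_W(v) = (-9/7, 0, -27/7, -18/7)

Set up U = [u_1 | ... | u_1] ∈ R^(4×1). The projector onto W = col(U) is P = U (U^T U)^(-1) U^T.
Compute U^T U =
  [14],
and U^T v = (18).
Solve U^T U · c = U^T v for the coefficients: c = (9/7). The projection is proj_W(v) = U c.
Check: (v - proj_W(v)) · u_1 = 0  (should be 0).
Result: proj_W(v) = (-9/7, 0, -27/7, -18/7).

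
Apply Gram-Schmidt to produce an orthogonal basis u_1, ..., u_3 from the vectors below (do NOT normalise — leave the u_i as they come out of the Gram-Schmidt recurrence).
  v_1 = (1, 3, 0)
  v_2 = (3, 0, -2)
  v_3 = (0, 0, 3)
Orthogonal basis:
  u_1 = (1, 3, 0)
  u_2 = (27/10, -9/10, -2)
  u_3 = (162/121, -54/121, 243/121)

Apply the Gram-Schmidt recurrence
  u_1 = v_1
  u_i = v_i − Σ_{j<i} ((v_i · u_j) / (u_j · u_j)) · u_j.

Step by step this gives:
  u_1 = (1, 3, 0)
  u_2 = (27/10, -9/10, -2)
  u_3 = (162/121, -54/121, 243/121)

Orthogonality check:
  u_2 · u_1 = 0 (should be 0)
  u_3 · u_1 = 0 (should be 0)
  u_3 · u_2 = 0 (should be 0)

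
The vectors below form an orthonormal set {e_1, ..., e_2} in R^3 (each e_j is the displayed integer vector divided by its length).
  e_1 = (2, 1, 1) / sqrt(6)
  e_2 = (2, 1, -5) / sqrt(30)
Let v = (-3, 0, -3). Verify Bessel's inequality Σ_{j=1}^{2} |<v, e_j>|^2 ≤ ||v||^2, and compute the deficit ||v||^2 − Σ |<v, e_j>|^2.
Σ |<v, e_j>|^2 = 81/5; ||v||^2 = 18; deficit = 9/5

Write each e_j = u_j / sqrt(<u_j, u_j>) where u_j is the displayed integer vector. Then <v, e_j> = <v, u_j> / sqrt(<u_j, u_j>), so |<v, e_j>|^2 = <v, u_j>^2 / <u_j, u_j>.
Coefficients: <v, e_1> = -9/sqrt(6), <v, e_2> = 9/sqrt(30).
Square and sum: Σ |<v, e_j>|^2 = 81/5.
Compute ||v||^2 = v·v = 18.
Deficit = 18 − 81/5 = 9/5 ≥ 0, confirming Bessel's inequality. (The deficit equals ||v − Σ <v,e_j> e_j||^2, the squared distance from v to span{e_j}.)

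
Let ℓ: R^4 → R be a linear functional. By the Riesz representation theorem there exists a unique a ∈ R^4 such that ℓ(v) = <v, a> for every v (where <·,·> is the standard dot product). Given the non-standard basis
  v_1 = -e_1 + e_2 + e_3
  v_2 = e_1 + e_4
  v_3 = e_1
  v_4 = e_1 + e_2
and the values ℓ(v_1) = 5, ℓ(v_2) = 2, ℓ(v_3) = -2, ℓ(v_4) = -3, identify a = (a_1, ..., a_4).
a = (-2, -1, 4, 4)

Write a = (a_1, ..., a_4) in the standard basis. For each basis vector v_i, ℓ(v_i) = <v_i, a> is a linear equation in the a_j's. Collect the n equations into a matrix system V a = ℓ, where row i of V is v_i (expressed in the standard basis). Since V is invertible (lower-triangular with 1s on the diagonal, up to permutation), solve by back-substitution:
  V =
[[-1, 1, 1, 0],
 [1, 0, 0, 1],
 [1, 0, 0, 0],
 [1, 1, 0, 0]]
  V a = (5, 2, -2, -3)
Solving gives a = (-2, -1, 4, 4).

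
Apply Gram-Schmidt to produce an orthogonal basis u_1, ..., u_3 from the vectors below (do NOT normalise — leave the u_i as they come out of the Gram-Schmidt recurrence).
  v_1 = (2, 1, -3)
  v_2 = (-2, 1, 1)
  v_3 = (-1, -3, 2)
Orthogonal basis:
  u_1 = (2, 1, -3)
  u_2 = (-8/7, 10/7, -2/7)
  u_3 = (-2/3, -2/3, -2/3)

Apply the Gram-Schmidt recurrence
  u_1 = v_1
  u_i = v_i − Σ_{j<i} ((v_i · u_j) / (u_j · u_j)) · u_j.

Step by step this gives:
  u_1 = (2, 1, -3)
  u_2 = (-8/7, 10/7, -2/7)
  u_3 = (-2/3, -2/3, -2/3)

Orthogonality check:
  u_2 · u_1 = 0 (should be 0)
  u_3 · u_1 = 0 (should be 0)
  u_3 · u_2 = 0 (should be 0)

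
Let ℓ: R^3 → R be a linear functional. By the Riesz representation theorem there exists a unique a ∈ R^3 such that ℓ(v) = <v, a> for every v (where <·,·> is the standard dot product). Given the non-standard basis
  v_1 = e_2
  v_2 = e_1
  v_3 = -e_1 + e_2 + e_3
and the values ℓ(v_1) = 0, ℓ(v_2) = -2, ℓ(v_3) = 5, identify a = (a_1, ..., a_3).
a = (-2, 0, 3)

Write a = (a_1, ..., a_3) in the standard basis. For each basis vector v_i, ℓ(v_i) = <v_i, a> is a linear equation in the a_j's. Collect the n equations into a matrix system V a = ℓ, where row i of V is v_i (expressed in the standard basis). Since V is invertible (lower-triangular with 1s on the diagonal, up to permutation), solve by back-substitution:
  V =
[[0, 1, 0],
 [1, 0, 0],
 [-1, 1, 1]]
  V a = (0, -2, 5)
Solving gives a = (-2, 0, 3).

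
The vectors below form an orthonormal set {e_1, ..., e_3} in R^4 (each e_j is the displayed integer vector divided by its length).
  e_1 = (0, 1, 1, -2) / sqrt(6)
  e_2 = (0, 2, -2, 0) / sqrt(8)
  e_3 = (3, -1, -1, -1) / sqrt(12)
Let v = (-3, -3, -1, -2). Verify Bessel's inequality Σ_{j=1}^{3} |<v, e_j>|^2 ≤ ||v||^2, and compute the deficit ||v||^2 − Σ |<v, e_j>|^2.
Σ |<v, e_j>|^2 = 11/4; ||v||^2 = 23; deficit = 81/4

Write each e_j = u_j / sqrt(<u_j, u_j>) where u_j is the displayed integer vector. Then <v, e_j> = <v, u_j> / sqrt(<u_j, u_j>), so |<v, e_j>|^2 = <v, u_j>^2 / <u_j, u_j>.
Coefficients: <v, e_1> = 0/sqrt(6), <v, e_2> = -4/sqrt(8), <v, e_3> = -3/sqrt(12).
Square and sum: Σ |<v, e_j>|^2 = 11/4.
Compute ||v||^2 = v·v = 23.
Deficit = 23 − 11/4 = 81/4 ≥ 0, confirming Bessel's inequality. (The deficit equals ||v − Σ <v,e_j> e_j||^2, the squared distance from v to span{e_j}.)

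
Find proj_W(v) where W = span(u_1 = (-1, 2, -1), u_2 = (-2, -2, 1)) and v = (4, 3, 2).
proj_W(v) = (4, 8/5, -4/5)

Set up U = [u_1 | ... | u_2] ∈ R^(3×2). The projector onto W = col(U) is P = U (U^T U)^(-1) U^T.
Compute U^T U =
  [6, -3]
  [-3, 9],
and U^T v = (0, -12).
Solve U^T U · c = U^T v for the coefficients: c = (-4/5, -8/5). The projection is proj_W(v) = U c.
Check: (v - proj_W(v)) · u_1 = 0  (should be 0).
Check: (v - proj_W(v)) · u_2 = 0  (should be 0).
Result: proj_W(v) = (4, 8/5, -4/5).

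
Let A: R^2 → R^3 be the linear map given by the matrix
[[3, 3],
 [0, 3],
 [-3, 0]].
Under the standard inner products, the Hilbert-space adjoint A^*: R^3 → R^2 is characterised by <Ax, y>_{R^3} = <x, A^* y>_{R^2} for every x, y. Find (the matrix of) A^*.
A^* = A^T =
[[3, 0, -3],
 [3, 3, 0]]

For real matrices with standard dot products, the defining identity <Ax, y> = <x, A^* y> gives (Ax)^T y = x^T (A^*) y, i.e. x^T A^T y = x^T (A^*) y. Since this holds for all x, y, we must have A^* = A^T. Therefore
A^* =
[[3, 0, -3],
 [3, 3, 0]].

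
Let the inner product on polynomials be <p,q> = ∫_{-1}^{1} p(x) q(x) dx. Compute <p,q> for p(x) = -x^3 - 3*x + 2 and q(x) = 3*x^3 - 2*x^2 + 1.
<p,q> = -328/105

Expand the product: p(x)·q(x) = -3*x^6 + 2*x^5 - 9*x^4 + 11*x^3 - 4*x^2 - 3*x + 2.
∫_{-1}^{1} of each monomial x^k gives [2/(k+1) if k even, 0 if k odd]. Integrating term-by-term (or equivalently evaluating the antiderivative F(x) = -3*x^7/7 + x^6/3 - 9*x^5/5 + 11*x^4/4 - 4*x^3/3 - 3*x^2/2 + 2*x at the endpoints):
  F(1) − F(−1) = 3/140 − (1321/420) = -328/105.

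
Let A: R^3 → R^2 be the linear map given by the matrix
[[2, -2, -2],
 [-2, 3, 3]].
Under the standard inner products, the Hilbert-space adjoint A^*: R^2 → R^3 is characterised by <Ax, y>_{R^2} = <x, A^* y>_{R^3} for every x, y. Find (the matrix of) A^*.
A^* = A^T =
[[2, -2],
 [-2, 3],
 [-2, 3]]

For real matrices with standard dot products, the defining identity <Ax, y> = <x, A^* y> gives (Ax)^T y = x^T (A^*) y, i.e. x^T A^T y = x^T (A^*) y. Since this holds for all x, y, we must have A^* = A^T. Therefore
A^* =
[[2, -2],
 [-2, 3],
 [-2, 3]].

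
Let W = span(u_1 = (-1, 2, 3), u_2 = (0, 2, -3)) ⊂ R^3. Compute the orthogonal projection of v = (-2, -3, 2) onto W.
proj_W(v) = (34/157, -384/157, 372/157)

Set up U = [u_1 | ... | u_2] ∈ R^(3×2). The projector onto W = col(U) is P = U (U^T U)^(-1) U^T.
Compute U^T U =
  [14, -5]
  [-5, 13],
and U^T v = (2, -12).
Solve U^T U · c = U^T v for the coefficients: c = (-34/157, -158/157). The projection is proj_W(v) = U c.
Check: (v - proj_W(v)) · u_1 = 0  (should be 0).
Check: (v - proj_W(v)) · u_2 = 0  (should be 0).
Result: proj_W(v) = (34/157, -384/157, 372/157).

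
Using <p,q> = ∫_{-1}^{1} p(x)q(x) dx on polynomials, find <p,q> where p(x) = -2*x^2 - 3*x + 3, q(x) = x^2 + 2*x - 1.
<p,q> = -112/15

Expand the product: p(x)·q(x) = -2*x^4 - 7*x^3 - x^2 + 9*x - 3.
∫_{-1}^{1} of each monomial x^k gives [2/(k+1) if k even, 0 if k odd]. Integrating term-by-term (or equivalently evaluating the antiderivative F(x) = -2*x^5/5 - 7*x^4/4 - x^3/3 + 9*x^2/2 - 3*x at the endpoints):
  F(1) − F(−1) = -59/60 − (389/60) = -112/15.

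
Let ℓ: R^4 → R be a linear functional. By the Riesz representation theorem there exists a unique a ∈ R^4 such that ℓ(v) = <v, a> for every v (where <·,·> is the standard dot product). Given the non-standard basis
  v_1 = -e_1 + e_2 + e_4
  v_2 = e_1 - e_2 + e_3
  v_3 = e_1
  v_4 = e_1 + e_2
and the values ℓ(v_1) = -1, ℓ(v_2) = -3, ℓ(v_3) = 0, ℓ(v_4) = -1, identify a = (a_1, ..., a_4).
a = (0, -1, -4, 0)

Write a = (a_1, ..., a_4) in the standard basis. For each basis vector v_i, ℓ(v_i) = <v_i, a> is a linear equation in the a_j's. Collect the n equations into a matrix system V a = ℓ, where row i of V is v_i (expressed in the standard basis). Since V is invertible (lower-triangular with 1s on the diagonal, up to permutation), solve by back-substitution:
  V =
[[-1, 1, 0, 1],
 [1, -1, 1, 0],
 [1, 0, 0, 0],
 [1, 1, 0, 0]]
  V a = (-1, -3, 0, -1)
Solving gives a = (0, -1, -4, 0).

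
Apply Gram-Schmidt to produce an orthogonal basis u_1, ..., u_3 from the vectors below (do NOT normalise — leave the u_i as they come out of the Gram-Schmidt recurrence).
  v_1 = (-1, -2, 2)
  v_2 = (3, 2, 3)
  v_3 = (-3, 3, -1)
Orthogonal basis:
  u_1 = (-1, -2, 2)
  u_2 = (26/9, 16/9, 29/9)
  u_3 = (-530/197, 477/197, 212/197)

Apply the Gram-Schmidt recurrence
  u_1 = v_1
  u_i = v_i − Σ_{j<i} ((v_i · u_j) / (u_j · u_j)) · u_j.

Step by step this gives:
  u_1 = (-1, -2, 2)
  u_2 = (26/9, 16/9, 29/9)
  u_3 = (-530/197, 477/197, 212/197)

Orthogonality check:
  u_2 · u_1 = 0 (should be 0)
  u_3 · u_1 = 0 (should be 0)
  u_3 · u_2 = 0 (should be 0)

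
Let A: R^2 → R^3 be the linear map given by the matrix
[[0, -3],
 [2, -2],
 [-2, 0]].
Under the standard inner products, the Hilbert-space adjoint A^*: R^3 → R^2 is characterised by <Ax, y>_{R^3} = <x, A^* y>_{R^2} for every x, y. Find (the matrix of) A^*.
A^* = A^T =
[[0, 2, -2],
 [-3, -2, 0]]

For real matrices with standard dot products, the defining identity <Ax, y> = <x, A^* y> gives (Ax)^T y = x^T (A^*) y, i.e. x^T A^T y = x^T (A^*) y. Since this holds for all x, y, we must have A^* = A^T. Therefore
A^* =
[[0, 2, -2],
 [-3, -2, 0]].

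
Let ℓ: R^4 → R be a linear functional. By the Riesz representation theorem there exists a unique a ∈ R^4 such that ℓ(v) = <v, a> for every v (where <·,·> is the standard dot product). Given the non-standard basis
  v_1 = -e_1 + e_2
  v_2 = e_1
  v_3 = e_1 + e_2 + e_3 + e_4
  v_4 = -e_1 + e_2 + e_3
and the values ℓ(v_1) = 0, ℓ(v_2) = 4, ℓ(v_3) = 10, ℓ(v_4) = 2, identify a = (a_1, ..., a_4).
a = (4, 4, 2, 0)

Write a = (a_1, ..., a_4) in the standard basis. For each basis vector v_i, ℓ(v_i) = <v_i, a> is a linear equation in the a_j's. Collect the n equations into a matrix system V a = ℓ, where row i of V is v_i (expressed in the standard basis). Since V is invertible (lower-triangular with 1s on the diagonal, up to permutation), solve by back-substitution:
  V =
[[-1, 1, 0, 0],
 [1, 0, 0, 0],
 [1, 1, 1, 1],
 [-1, 1, 1, 0]]
  V a = (0, 4, 10, 2)
Solving gives a = (4, 4, 2, 0).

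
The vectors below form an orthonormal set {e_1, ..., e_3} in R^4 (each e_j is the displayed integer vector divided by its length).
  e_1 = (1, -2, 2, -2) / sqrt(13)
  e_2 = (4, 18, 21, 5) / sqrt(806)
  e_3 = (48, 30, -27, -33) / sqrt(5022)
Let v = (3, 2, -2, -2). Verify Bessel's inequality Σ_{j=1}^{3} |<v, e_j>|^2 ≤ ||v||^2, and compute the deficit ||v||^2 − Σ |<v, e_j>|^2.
Σ |<v, e_j>|^2 = 21; ||v||^2 = 21; deficit = 0

Write each e_j = u_j / sqrt(<u_j, u_j>) where u_j is the displayed integer vector. Then <v, e_j> = <v, u_j> / sqrt(<u_j, u_j>), so |<v, e_j>|^2 = <v, u_j>^2 / <u_j, u_j>.
Coefficients: <v, e_1> = -1/sqrt(13), <v, e_2> = -4/sqrt(806), <v, e_3> = 324/sqrt(5022).
Square and sum: Σ |<v, e_j>|^2 = 21.
Compute ||v||^2 = v·v = 21.
Deficit = 21 − 21 = 0 ≥ 0, confirming Bessel's inequality. (The deficit equals ||v − Σ <v,e_j> e_j||^2, the squared distance from v to span{e_j}.)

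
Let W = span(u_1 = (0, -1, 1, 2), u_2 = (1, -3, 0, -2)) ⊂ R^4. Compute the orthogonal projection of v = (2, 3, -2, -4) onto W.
proj_W(v) = (-7/83, 202/83, -181/83, -348/83)

Set up U = [u_1 | ... | u_2] ∈ R^(4×2). The projector onto W = col(U) is P = U (U^T U)^(-1) U^T.
Compute U^T U =
  [6, -1]
  [-1, 14],
and U^T v = (-13, 1).
Solve U^T U · c = U^T v for the coefficients: c = (-181/83, -7/83). The projection is proj_W(v) = U c.
Check: (v - proj_W(v)) · u_1 = 0  (should be 0).
Check: (v - proj_W(v)) · u_2 = 0  (should be 0).
Result: proj_W(v) = (-7/83, 202/83, -181/83, -348/83).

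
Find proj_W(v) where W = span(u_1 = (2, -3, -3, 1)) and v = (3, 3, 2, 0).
proj_W(v) = (-18/23, 27/23, 27/23, -9/23)

Set up U = [u_1 | ... | u_1] ∈ R^(4×1). The projector onto W = col(U) is P = U (U^T U)^(-1) U^T.
Compute U^T U =
  [23],
and U^T v = (-9).
Solve U^T U · c = U^T v for the coefficients: c = (-9/23). The projection is proj_W(v) = U c.
Check: (v - proj_W(v)) · u_1 = 0  (should be 0).
Result: proj_W(v) = (-18/23, 27/23, 27/23, -9/23).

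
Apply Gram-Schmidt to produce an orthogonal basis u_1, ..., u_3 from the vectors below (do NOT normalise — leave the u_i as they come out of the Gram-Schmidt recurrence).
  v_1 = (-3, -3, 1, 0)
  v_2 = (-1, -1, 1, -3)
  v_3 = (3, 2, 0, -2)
Orthogonal basis:
  u_1 = (-3, -3, 1, 0)
  u_2 = (2/19, 2/19, 12/19, -3)
  u_3 = (100/179, -79/179, 63/179, 14/179)

Apply the Gram-Schmidt recurrence
  u_1 = v_1
  u_i = v_i − Σ_{j<i} ((v_i · u_j) / (u_j · u_j)) · u_j.

Step by step this gives:
  u_1 = (-3, -3, 1, 0)
  u_2 = (2/19, 2/19, 12/19, -3)
  u_3 = (100/179, -79/179, 63/179, 14/179)

Orthogonality check:
  u_2 · u_1 = 0 (should be 0)
  u_3 · u_1 = 0 (should be 0)
  u_3 · u_2 = 0 (should be 0)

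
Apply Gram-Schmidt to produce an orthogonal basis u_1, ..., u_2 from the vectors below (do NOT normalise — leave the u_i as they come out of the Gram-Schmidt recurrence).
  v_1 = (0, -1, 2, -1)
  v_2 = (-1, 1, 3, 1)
Orthogonal basis:
  u_1 = (0, -1, 2, -1)
  u_2 = (-1, 5/3, 5/3, 5/3)

Apply the Gram-Schmidt recurrence
  u_1 = v_1
  u_i = v_i − Σ_{j<i} ((v_i · u_j) / (u_j · u_j)) · u_j.

Step by step this gives:
  u_1 = (0, -1, 2, -1)
  u_2 = (-1, 5/3, 5/3, 5/3)

Orthogonality check:
  u_2 · u_1 = 0 (should be 0)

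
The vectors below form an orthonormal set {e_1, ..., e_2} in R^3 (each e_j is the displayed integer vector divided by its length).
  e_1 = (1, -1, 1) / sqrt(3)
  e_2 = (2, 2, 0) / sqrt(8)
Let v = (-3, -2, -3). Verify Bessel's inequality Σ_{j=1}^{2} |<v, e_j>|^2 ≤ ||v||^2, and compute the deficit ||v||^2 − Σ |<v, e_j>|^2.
Σ |<v, e_j>|^2 = 107/6; ||v||^2 = 22; deficit = 25/6

Write each e_j = u_j / sqrt(<u_j, u_j>) where u_j is the displayed integer vector. Then <v, e_j> = <v, u_j> / sqrt(<u_j, u_j>), so |<v, e_j>|^2 = <v, u_j>^2 / <u_j, u_j>.
Coefficients: <v, e_1> = -4/sqrt(3), <v, e_2> = -10/sqrt(8).
Square and sum: Σ |<v, e_j>|^2 = 107/6.
Compute ||v||^2 = v·v = 22.
Deficit = 22 − 107/6 = 25/6 ≥ 0, confirming Bessel's inequality. (The deficit equals ||v − Σ <v,e_j> e_j||^2, the squared distance from v to span{e_j}.)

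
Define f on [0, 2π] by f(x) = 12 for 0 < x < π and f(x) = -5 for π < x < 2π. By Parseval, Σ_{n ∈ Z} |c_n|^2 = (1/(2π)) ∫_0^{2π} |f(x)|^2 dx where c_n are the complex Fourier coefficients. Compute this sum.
Σ |c_n|^2 = 169/2

Parseval equates the L^2 energy of f (normalised by 1/(2π)) with the ℓ^2 sum of its Fourier coefficients: (1/(2π)) ∫_0^{2π} |f|^2 = Σ |c_n|^2.
Compute the left side: (1/(2π)) [∫_0^π 12^2 dx + ∫_π^{2π} (-5)^2 dx] = (1/(2π)) · (144π + 25π) = (144 + 25)/2 = 169/2.
So Σ_{n ∈ Z} |c_n|^2 = 169/2.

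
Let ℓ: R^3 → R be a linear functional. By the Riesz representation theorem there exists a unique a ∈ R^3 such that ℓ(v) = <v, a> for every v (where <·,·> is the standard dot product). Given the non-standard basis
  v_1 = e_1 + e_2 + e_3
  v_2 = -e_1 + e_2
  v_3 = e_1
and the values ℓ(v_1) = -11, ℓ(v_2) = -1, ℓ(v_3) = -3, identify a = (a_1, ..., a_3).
a = (-3, -4, -4)

Write a = (a_1, ..., a_3) in the standard basis. For each basis vector v_i, ℓ(v_i) = <v_i, a> is a linear equation in the a_j's. Collect the n equations into a matrix system V a = ℓ, where row i of V is v_i (expressed in the standard basis). Since V is invertible (lower-triangular with 1s on the diagonal, up to permutation), solve by back-substitution:
  V =
[[1, 1, 1],
 [-1, 1, 0],
 [1, 0, 0]]
  V a = (-11, -1, -3)
Solving gives a = (-3, -4, -4).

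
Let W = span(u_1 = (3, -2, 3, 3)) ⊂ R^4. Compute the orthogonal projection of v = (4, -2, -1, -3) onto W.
proj_W(v) = (12/31, -8/31, 12/31, 12/31)

Set up U = [u_1 | ... | u_1] ∈ R^(4×1). The projector onto W = col(U) is P = U (U^T U)^(-1) U^T.
Compute U^T U =
  [31],
and U^T v = (4).
Solve U^T U · c = U^T v for the coefficients: c = (4/31). The projection is proj_W(v) = U c.
Check: (v - proj_W(v)) · u_1 = 0  (should be 0).
Result: proj_W(v) = (12/31, -8/31, 12/31, 12/31).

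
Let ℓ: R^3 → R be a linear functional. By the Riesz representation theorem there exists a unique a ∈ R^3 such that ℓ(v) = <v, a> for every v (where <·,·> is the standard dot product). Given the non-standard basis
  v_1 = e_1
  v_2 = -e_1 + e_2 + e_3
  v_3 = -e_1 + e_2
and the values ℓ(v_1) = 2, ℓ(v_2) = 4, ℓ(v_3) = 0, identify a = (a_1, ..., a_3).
a = (2, 2, 4)

Write a = (a_1, ..., a_3) in the standard basis. For each basis vector v_i, ℓ(v_i) = <v_i, a> is a linear equation in the a_j's. Collect the n equations into a matrix system V a = ℓ, where row i of V is v_i (expressed in the standard basis). Since V is invertible (lower-triangular with 1s on the diagonal, up to permutation), solve by back-substitution:
  V =
[[1, 0, 0],
 [-1, 1, 1],
 [-1, 1, 0]]
  V a = (2, 4, 0)
Solving gives a = (2, 2, 4).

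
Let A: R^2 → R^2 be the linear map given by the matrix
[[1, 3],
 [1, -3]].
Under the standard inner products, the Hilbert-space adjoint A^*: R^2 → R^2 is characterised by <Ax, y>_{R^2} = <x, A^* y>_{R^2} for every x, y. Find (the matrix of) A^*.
A^* = A^T =
[[1, 1],
 [3, -3]]

For real matrices with standard dot products, the defining identity <Ax, y> = <x, A^* y> gives (Ax)^T y = x^T (A^*) y, i.e. x^T A^T y = x^T (A^*) y. Since this holds for all x, y, we must have A^* = A^T. Therefore
A^* =
[[1, 1],
 [3, -3]].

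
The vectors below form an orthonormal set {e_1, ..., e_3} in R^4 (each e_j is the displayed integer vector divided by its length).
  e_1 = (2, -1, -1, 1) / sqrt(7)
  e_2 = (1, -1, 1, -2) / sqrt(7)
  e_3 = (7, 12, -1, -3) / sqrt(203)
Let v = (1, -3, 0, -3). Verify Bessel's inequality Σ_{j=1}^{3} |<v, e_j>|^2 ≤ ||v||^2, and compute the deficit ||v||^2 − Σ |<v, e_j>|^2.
Σ |<v, e_j>|^2 = 488/29; ||v||^2 = 19; deficit = 63/29

Write each e_j = u_j / sqrt(<u_j, u_j>) where u_j is the displayed integer vector. Then <v, e_j> = <v, u_j> / sqrt(<u_j, u_j>), so |<v, e_j>|^2 = <v, u_j>^2 / <u_j, u_j>.
Coefficients: <v, e_1> = 2/sqrt(7), <v, e_2> = 10/sqrt(7), <v, e_3> = -20/sqrt(203).
Square and sum: Σ |<v, e_j>|^2 = 488/29.
Compute ||v||^2 = v·v = 19.
Deficit = 19 − 488/29 = 63/29 ≥ 0, confirming Bessel's inequality. (The deficit equals ||v − Σ <v,e_j> e_j||^2, the squared distance from v to span{e_j}.)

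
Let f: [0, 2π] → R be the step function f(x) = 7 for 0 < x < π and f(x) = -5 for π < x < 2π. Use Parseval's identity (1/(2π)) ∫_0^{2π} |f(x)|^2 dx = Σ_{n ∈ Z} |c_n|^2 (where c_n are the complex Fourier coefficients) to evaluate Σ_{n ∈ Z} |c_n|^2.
Σ |c_n|^2 = 37

Parseval equates the L^2 energy of f (normalised by 1/(2π)) with the ℓ^2 sum of its Fourier coefficients: (1/(2π)) ∫_0^{2π} |f|^2 = Σ |c_n|^2.
Compute the left side: (1/(2π)) [∫_0^π 7^2 dx + ∫_π^{2π} (-5)^2 dx] = (1/(2π)) · (49π + 25π) = (49 + 25)/2 = 37.
So Σ_{n ∈ Z} |c_n|^2 = 37.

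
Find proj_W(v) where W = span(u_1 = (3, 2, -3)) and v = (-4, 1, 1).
proj_W(v) = (-39/22, -13/11, 39/22)

Set up U = [u_1 | ... | u_1] ∈ R^(3×1). The projector onto W = col(U) is P = U (U^T U)^(-1) U^T.
Compute U^T U =
  [22],
and U^T v = (-13).
Solve U^T U · c = U^T v for the coefficients: c = (-13/22). The projection is proj_W(v) = U c.
Check: (v - proj_W(v)) · u_1 = 0  (should be 0).
Result: proj_W(v) = (-39/22, -13/11, 39/22).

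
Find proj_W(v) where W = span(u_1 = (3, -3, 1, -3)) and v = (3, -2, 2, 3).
proj_W(v) = (6/7, -6/7, 2/7, -6/7)

Set up U = [u_1 | ... | u_1] ∈ R^(4×1). The projector onto W = col(U) is P = U (U^T U)^(-1) U^T.
Compute U^T U =
  [28],
and U^T v = (8).
Solve U^T U · c = U^T v for the coefficients: c = (2/7). The projection is proj_W(v) = U c.
Check: (v - proj_W(v)) · u_1 = 0  (should be 0).
Result: proj_W(v) = (6/7, -6/7, 2/7, -6/7).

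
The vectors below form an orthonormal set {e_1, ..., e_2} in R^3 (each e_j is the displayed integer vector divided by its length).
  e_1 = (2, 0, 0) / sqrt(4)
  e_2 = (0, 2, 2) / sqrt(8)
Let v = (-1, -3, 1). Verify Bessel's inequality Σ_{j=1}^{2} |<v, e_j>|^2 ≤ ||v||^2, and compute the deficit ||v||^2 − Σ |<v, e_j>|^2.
Σ |<v, e_j>|^2 = 3; ||v||^2 = 11; deficit = 8

Write each e_j = u_j / sqrt(<u_j, u_j>) where u_j is the displayed integer vector. Then <v, e_j> = <v, u_j> / sqrt(<u_j, u_j>), so |<v, e_j>|^2 = <v, u_j>^2 / <u_j, u_j>.
Coefficients: <v, e_1> = -2/sqrt(4), <v, e_2> = -4/sqrt(8).
Square and sum: Σ |<v, e_j>|^2 = 3.
Compute ||v||^2 = v·v = 11.
Deficit = 11 − 3 = 8 ≥ 0, confirming Bessel's inequality. (The deficit equals ||v − Σ <v,e_j> e_j||^2, the squared distance from v to span{e_j}.)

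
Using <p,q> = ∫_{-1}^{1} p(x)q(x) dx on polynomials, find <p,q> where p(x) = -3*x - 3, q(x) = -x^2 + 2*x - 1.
<p,q> = 4

Expand the product: p(x)·q(x) = 3*x^3 - 3*x^2 - 3*x + 3.
∫_{-1}^{1} of each monomial x^k gives [2/(k+1) if k even, 0 if k odd]. Integrating term-by-term (or equivalently evaluating the antiderivative F(x) = 3*x^4/4 - x^3 - 3*x^2/2 + 3*x at the endpoints):
  F(1) − F(−1) = 5/4 − (-11/4) = 4.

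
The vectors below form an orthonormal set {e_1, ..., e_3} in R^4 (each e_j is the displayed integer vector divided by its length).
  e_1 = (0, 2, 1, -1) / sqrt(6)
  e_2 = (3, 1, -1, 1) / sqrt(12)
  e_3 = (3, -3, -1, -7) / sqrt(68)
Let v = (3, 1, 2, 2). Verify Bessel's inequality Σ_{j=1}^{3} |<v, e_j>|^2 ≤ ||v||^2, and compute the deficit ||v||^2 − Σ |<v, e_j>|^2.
Σ |<v, e_j>|^2 = 178/17; ||v||^2 = 18; deficit = 128/17

Write each e_j = u_j / sqrt(<u_j, u_j>) where u_j is the displayed integer vector. Then <v, e_j> = <v, u_j> / sqrt(<u_j, u_j>), so |<v, e_j>|^2 = <v, u_j>^2 / <u_j, u_j>.
Coefficients: <v, e_1> = 2/sqrt(6), <v, e_2> = 10/sqrt(12), <v, e_3> = -10/sqrt(68).
Square and sum: Σ |<v, e_j>|^2 = 178/17.
Compute ||v||^2 = v·v = 18.
Deficit = 18 − 178/17 = 128/17 ≥ 0, confirming Bessel's inequality. (The deficit equals ||v − Σ <v,e_j> e_j||^2, the squared distance from v to span{e_j}.)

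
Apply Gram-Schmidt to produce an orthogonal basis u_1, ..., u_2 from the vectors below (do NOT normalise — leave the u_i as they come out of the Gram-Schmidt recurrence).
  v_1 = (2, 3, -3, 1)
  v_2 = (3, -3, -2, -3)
Orthogonal basis:
  u_1 = (2, 3, -3, 1)
  u_2 = (3, -3, -2, -3)

Apply the Gram-Schmidt recurrence
  u_1 = v_1
  u_i = v_i − Σ_{j<i} ((v_i · u_j) / (u_j · u_j)) · u_j.

Step by step this gives:
  u_1 = (2, 3, -3, 1)
  u_2 = (3, -3, -2, -3)

Orthogonality check:
  u_2 · u_1 = 0 (should be 0)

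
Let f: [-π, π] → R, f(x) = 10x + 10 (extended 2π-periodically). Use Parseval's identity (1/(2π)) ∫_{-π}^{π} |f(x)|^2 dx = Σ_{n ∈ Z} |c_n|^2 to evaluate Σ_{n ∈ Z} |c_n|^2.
Σ |c_n|^2 = 100π^2/3 + 100

Expand and integrate term by term over [-π, π]:
  ∫ (10x)^2 dx = 100·(2π^3/3); ∫ 2·10·(10)·x dx = 0 (odd integrand); ∫ 10^2 dx = 100·2π.
So (1/(2π)) ∫_{-π}^{π} (10x + 10)^2 dx = 100π^2/3 + 100 = 100π^2/3 + 100.
Parseval ⇒ Σ |c_n|^2 = 100π^2/3 + 100.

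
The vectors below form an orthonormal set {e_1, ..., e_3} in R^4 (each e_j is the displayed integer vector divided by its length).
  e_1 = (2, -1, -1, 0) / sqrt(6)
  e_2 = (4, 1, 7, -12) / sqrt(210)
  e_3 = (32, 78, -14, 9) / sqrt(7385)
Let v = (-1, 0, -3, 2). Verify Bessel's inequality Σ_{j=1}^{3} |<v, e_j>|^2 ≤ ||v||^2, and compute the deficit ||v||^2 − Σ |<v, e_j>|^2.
Σ |<v, e_j>|^2 = 2470/211; ||v||^2 = 14; deficit = 484/211

Write each e_j = u_j / sqrt(<u_j, u_j>) where u_j is the displayed integer vector. Then <v, e_j> = <v, u_j> / sqrt(<u_j, u_j>), so |<v, e_j>|^2 = <v, u_j>^2 / <u_j, u_j>.
Coefficients: <v, e_1> = 1/sqrt(6), <v, e_2> = -49/sqrt(210), <v, e_3> = 28/sqrt(7385).
Square and sum: Σ |<v, e_j>|^2 = 2470/211.
Compute ||v||^2 = v·v = 14.
Deficit = 14 − 2470/211 = 484/211 ≥ 0, confirming Bessel's inequality. (The deficit equals ||v − Σ <v,e_j> e_j||^2, the squared distance from v to span{e_j}.)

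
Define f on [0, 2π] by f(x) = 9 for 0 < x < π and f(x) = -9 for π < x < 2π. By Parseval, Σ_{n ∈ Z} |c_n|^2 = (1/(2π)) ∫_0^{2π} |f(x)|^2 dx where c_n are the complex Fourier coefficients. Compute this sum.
Σ |c_n|^2 = 81

Parseval equates the L^2 energy of f (normalised by 1/(2π)) with the ℓ^2 sum of its Fourier coefficients: (1/(2π)) ∫_0^{2π} |f|^2 = Σ |c_n|^2.
Compute the left side: (1/(2π)) [∫_0^π 9^2 dx + ∫_π^{2π} (-9)^2 dx] = (1/(2π)) · (81π + 81π) = (81 + 81)/2 = 81.
So Σ_{n ∈ Z} |c_n|^2 = 81.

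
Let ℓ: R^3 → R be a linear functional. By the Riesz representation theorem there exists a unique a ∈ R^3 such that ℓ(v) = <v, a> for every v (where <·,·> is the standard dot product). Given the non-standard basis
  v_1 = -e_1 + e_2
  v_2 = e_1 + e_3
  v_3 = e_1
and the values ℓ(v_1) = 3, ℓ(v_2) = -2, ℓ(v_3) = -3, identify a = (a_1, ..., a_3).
a = (-3, 0, 1)

Write a = (a_1, ..., a_3) in the standard basis. For each basis vector v_i, ℓ(v_i) = <v_i, a> is a linear equation in the a_j's. Collect the n equations into a matrix system V a = ℓ, where row i of V is v_i (expressed in the standard basis). Since V is invertible (lower-triangular with 1s on the diagonal, up to permutation), solve by back-substitution:
  V =
[[-1, 1, 0],
 [1, 0, 1],
 [1, 0, 0]]
  V a = (3, -2, -3)
Solving gives a = (-3, 0, 1).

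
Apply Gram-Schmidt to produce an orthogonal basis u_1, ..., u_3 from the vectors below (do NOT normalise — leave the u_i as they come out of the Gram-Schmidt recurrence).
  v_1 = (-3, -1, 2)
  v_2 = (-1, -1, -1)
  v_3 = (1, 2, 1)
Orthogonal basis:
  u_1 = (-3, -1, 2)
  u_2 = (-4/7, -6/7, -9/7)
  u_3 = (-15/38, 25/38, -5/19)

Apply the Gram-Schmidt recurrence
  u_1 = v_1
  u_i = v_i − Σ_{j<i} ((v_i · u_j) / (u_j · u_j)) · u_j.

Step by step this gives:
  u_1 = (-3, -1, 2)
  u_2 = (-4/7, -6/7, -9/7)
  u_3 = (-15/38, 25/38, -5/19)

Orthogonality check:
  u_2 · u_1 = 0 (should be 0)
  u_3 · u_1 = 0 (should be 0)
  u_3 · u_2 = 0 (should be 0)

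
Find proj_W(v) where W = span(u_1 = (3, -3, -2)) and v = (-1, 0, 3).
proj_W(v) = (-27/22, 27/22, 9/11)

Set up U = [u_1 | ... | u_1] ∈ R^(3×1). The projector onto W = col(U) is P = U (U^T U)^(-1) U^T.
Compute U^T U =
  [22],
and U^T v = (-9).
Solve U^T U · c = U^T v for the coefficients: c = (-9/22). The projection is proj_W(v) = U c.
Check: (v - proj_W(v)) · u_1 = 0  (should be 0).
Result: proj_W(v) = (-27/22, 27/22, 9/11).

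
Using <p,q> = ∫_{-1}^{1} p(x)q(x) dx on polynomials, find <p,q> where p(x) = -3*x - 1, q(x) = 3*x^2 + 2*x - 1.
<p,q> = -4

Expand the product: p(x)·q(x) = -9*x^3 - 9*x^2 + x + 1.
∫_{-1}^{1} of each monomial x^k gives [2/(k+1) if k even, 0 if k odd]. Integrating term-by-term (or equivalently evaluating the antiderivative F(x) = -9*x^4/4 - 3*x^3 + x^2/2 + x at the endpoints):
  F(1) − F(−1) = -15/4 − (1/4) = -4.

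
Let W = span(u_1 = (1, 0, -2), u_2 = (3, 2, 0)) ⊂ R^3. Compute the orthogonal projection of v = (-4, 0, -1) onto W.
proj_W(v) = (-19/7, -27/14, -5/14)

Set up U = [u_1 | ... | u_2] ∈ R^(3×2). The projector onto W = col(U) is P = U (U^T U)^(-1) U^T.
Compute U^T U =
  [5, 3]
  [3, 13],
and U^T v = (-2, -12).
Solve U^T U · c = U^T v for the coefficients: c = (5/28, -27/28). The projection is proj_W(v) = U c.
Check: (v - proj_W(v)) · u_1 = 0  (should be 0).
Check: (v - proj_W(v)) · u_2 = 0  (should be 0).
Result: proj_W(v) = (-19/7, -27/14, -5/14).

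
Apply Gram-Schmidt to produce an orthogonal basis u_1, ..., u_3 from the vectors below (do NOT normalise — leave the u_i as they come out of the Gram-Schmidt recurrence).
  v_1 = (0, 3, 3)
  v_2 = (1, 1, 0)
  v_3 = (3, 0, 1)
Orthogonal basis:
  u_1 = (0, 3, 3)
  u_2 = (1, 1/2, -1/2)
  u_3 = (4/3, -4/3, 4/3)

Apply the Gram-Schmidt recurrence
  u_1 = v_1
  u_i = v_i − Σ_{j<i} ((v_i · u_j) / (u_j · u_j)) · u_j.

Step by step this gives:
  u_1 = (0, 3, 3)
  u_2 = (1, 1/2, -1/2)
  u_3 = (4/3, -4/3, 4/3)

Orthogonality check:
  u_2 · u_1 = 0 (should be 0)
  u_3 · u_1 = 0 (should be 0)
  u_3 · u_2 = 0 (should be 0)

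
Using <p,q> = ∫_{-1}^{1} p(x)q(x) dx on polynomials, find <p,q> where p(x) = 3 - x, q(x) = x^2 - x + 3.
<p,q> = 62/3

Expand the product: p(x)·q(x) = -x^3 + 4*x^2 - 6*x + 9.
∫_{-1}^{1} of each monomial x^k gives [2/(k+1) if k even, 0 if k odd]. Integrating term-by-term (or equivalently evaluating the antiderivative F(x) = -x^4/4 + 4*x^3/3 - 3*x^2 + 9*x at the endpoints):
  F(1) − F(−1) = 85/12 − (-163/12) = 62/3.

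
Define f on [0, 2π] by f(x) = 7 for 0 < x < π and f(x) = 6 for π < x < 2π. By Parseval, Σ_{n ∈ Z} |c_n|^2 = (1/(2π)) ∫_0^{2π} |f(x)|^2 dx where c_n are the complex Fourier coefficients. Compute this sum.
Σ |c_n|^2 = 85/2

Parseval equates the L^2 energy of f (normalised by 1/(2π)) with the ℓ^2 sum of its Fourier coefficients: (1/(2π)) ∫_0^{2π} |f|^2 = Σ |c_n|^2.
Compute the left side: (1/(2π)) [∫_0^π 7^2 dx + ∫_π^{2π} 6^2 dx] = (1/(2π)) · (49π + 36π) = (49 + 36)/2 = 85/2.
So Σ_{n ∈ Z} |c_n|^2 = 85/2.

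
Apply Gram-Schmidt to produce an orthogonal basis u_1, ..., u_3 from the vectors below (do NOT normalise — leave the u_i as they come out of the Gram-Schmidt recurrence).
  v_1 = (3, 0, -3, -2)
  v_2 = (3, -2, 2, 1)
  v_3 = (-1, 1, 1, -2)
Orthogonal basis:
  u_1 = (3, 0, -3, -2)
  u_2 = (63/22, -2, 47/22, 12/11)
  u_3 = (22/395, 179/395, 518/395, -744/395)

Apply the Gram-Schmidt recurrence
  u_1 = v_1
  u_i = v_i − Σ_{j<i} ((v_i · u_j) / (u_j · u_j)) · u_j.

Step by step this gives:
  u_1 = (3, 0, -3, -2)
  u_2 = (63/22, -2, 47/22, 12/11)
  u_3 = (22/395, 179/395, 518/395, -744/395)

Orthogonality check:
  u_2 · u_1 = 0 (should be 0)
  u_3 · u_1 = 0 (should be 0)
  u_3 · u_2 = 0 (should be 0)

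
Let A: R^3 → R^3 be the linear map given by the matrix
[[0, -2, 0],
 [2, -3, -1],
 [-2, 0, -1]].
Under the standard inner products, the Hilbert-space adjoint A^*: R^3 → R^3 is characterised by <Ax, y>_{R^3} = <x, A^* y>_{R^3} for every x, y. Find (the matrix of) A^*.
A^* = A^T =
[[0, 2, -2],
 [-2, -3, 0],
 [0, -1, -1]]

For real matrices with standard dot products, the defining identity <Ax, y> = <x, A^* y> gives (Ax)^T y = x^T (A^*) y, i.e. x^T A^T y = x^T (A^*) y. Since this holds for all x, y, we must have A^* = A^T. Therefore
A^* =
[[0, 2, -2],
 [-2, -3, 0],
 [0, -1, -1]].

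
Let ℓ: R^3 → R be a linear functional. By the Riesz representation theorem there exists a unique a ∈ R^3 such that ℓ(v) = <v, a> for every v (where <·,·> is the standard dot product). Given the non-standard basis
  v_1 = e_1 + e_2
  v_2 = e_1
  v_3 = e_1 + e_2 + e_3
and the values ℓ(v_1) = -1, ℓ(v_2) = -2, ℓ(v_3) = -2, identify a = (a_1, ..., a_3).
a = (-2, 1, -1)

Write a = (a_1, ..., a_3) in the standard basis. For each basis vector v_i, ℓ(v_i) = <v_i, a> is a linear equation in the a_j's. Collect the n equations into a matrix system V a = ℓ, where row i of V is v_i (expressed in the standard basis). Since V is invertible (lower-triangular with 1s on the diagonal, up to permutation), solve by back-substitution:
  V =
[[1, 1, 0],
 [1, 0, 0],
 [1, 1, 1]]
  V a = (-1, -2, -2)
Solving gives a = (-2, 1, -1).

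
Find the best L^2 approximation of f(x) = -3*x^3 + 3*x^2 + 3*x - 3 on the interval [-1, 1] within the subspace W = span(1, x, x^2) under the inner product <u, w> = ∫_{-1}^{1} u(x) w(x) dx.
g(x) = 3*x^2 + 6*x/5 - 3

The best approximation g ∈ W is the orthogonal projection of f onto W. Writing g = a_0 + a_1 x + a_2 x^2, the coefficients solve the normal equations G · a = b where
  G_{ij} = <φ_i, φ_j> and b_i = <f, φ_i>, with φ_0 = 1, φ_1 = x, φ_2 = x^2.
G =
  [2, 0, 2/3]
  [0, 2/3, 0]
  [2/3, 0, 2/5],
b = (-4, 4/5, -4/5).
Solving gives a_0 = -3, a_1 = 6/5, a_2 = 3, so
  g(x) = 3*x^2 + 6*x/5 - 3.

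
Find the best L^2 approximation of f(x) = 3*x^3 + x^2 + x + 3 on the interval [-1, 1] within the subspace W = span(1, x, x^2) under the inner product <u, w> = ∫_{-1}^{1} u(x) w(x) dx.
g(x) = x^2 + 14*x/5 + 3

The best approximation g ∈ W is the orthogonal projection of f onto W. Writing g = a_0 + a_1 x + a_2 x^2, the coefficients solve the normal equations G · a = b where
  G_{ij} = <φ_i, φ_j> and b_i = <f, φ_i>, with φ_0 = 1, φ_1 = x, φ_2 = x^2.
G =
  [2, 0, 2/3]
  [0, 2/3, 0]
  [2/3, 0, 2/5],
b = (20/3, 28/15, 12/5).
Solving gives a_0 = 3, a_1 = 14/5, a_2 = 1, so
  g(x) = x^2 + 14*x/5 + 3.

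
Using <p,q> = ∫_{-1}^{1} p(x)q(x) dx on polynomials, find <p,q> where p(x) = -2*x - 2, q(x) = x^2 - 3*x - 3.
<p,q> = 44/3

Expand the product: p(x)·q(x) = -2*x^3 + 4*x^2 + 12*x + 6.
∫_{-1}^{1} of each monomial x^k gives [2/(k+1) if k even, 0 if k odd]. Integrating term-by-term (or equivalently evaluating the antiderivative F(x) = -x^4/2 + 4*x^3/3 + 6*x^2 + 6*x at the endpoints):
  F(1) − F(−1) = 77/6 − (-11/6) = 44/3.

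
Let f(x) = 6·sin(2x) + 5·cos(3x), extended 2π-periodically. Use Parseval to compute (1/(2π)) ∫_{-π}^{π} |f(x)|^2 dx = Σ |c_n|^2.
Σ |c_n|^2 = 61/2

Expand |f|^2 and use orthogonality of {sin(nx), cos(mx)} on [-π, π]:
  ∫_{-π}^{π} sin(nx)^2 dx = π, ∫ cos(mx)^2 dx = π, and cross terms integrate to 0.
So ∫_{-π}^{π} f(x)^2 dx = 6^2 · π + 5^2 · π = (36 + 25)π.
Divide by 2π: (36 + 25)/2 = 61/2.
By Parseval, this equals Σ |c_n|^2.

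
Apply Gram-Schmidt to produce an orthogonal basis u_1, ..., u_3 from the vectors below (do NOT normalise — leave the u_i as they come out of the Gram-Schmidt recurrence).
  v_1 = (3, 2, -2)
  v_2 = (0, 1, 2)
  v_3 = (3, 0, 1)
Orthogonal basis:
  u_1 = (3, 2, -2)
  u_2 = (6/17, 21/17, 30/17)
  u_3 = (14/9, -14/9, 7/9)

Apply the Gram-Schmidt recurrence
  u_1 = v_1
  u_i = v_i − Σ_{j<i} ((v_i · u_j) / (u_j · u_j)) · u_j.

Step by step this gives:
  u_1 = (3, 2, -2)
  u_2 = (6/17, 21/17, 30/17)
  u_3 = (14/9, -14/9, 7/9)

Orthogonality check:
  u_2 · u_1 = 0 (should be 0)
  u_3 · u_1 = 0 (should be 0)
  u_3 · u_2 = 0 (should be 0)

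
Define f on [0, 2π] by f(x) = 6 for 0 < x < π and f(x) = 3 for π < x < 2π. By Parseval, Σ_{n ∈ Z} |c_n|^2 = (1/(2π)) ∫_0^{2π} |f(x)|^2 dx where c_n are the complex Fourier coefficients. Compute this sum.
Σ |c_n|^2 = 45/2

Parseval equates the L^2 energy of f (normalised by 1/(2π)) with the ℓ^2 sum of its Fourier coefficients: (1/(2π)) ∫_0^{2π} |f|^2 = Σ |c_n|^2.
Compute the left side: (1/(2π)) [∫_0^π 6^2 dx + ∫_π^{2π} 3^2 dx] = (1/(2π)) · (36π + 9π) = (36 + 9)/2 = 45/2.
So Σ_{n ∈ Z} |c_n|^2 = 45/2.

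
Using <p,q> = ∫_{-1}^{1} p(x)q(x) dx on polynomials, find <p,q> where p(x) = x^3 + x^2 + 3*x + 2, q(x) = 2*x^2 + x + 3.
<p,q> = 298/15

Expand the product: p(x)·q(x) = 2*x^5 + 3*x^4 + 10*x^3 + 10*x^2 + 11*x + 6.
∫_{-1}^{1} of each monomial x^k gives [2/(k+1) if k even, 0 if k odd]. Integrating term-by-term (or equivalently evaluating the antiderivative F(x) = x^6/3 + 3*x^5/5 + 5*x^4/2 + 10*x^3/3 + 11*x^2/2 + 6*x at the endpoints):
  F(1) − F(−1) = 274/15 − (-8/5) = 298/15.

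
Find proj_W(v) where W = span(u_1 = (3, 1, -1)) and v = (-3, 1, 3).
proj_W(v) = (-3, -1, 1)

Set up U = [u_1 | ... | u_1] ∈ R^(3×1). The projector onto W = col(U) is P = U (U^T U)^(-1) U^T.
Compute U^T U =
  [11],
and U^T v = (-11).
Solve U^T U · c = U^T v for the coefficients: c = (-1). The projection is proj_W(v) = U c.
Check: (v - proj_W(v)) · u_1 = 0  (should be 0).
Result: proj_W(v) = (-3, -1, 1).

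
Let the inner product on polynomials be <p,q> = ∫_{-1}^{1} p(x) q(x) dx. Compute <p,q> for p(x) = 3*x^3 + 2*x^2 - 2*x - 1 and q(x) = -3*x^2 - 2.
<p,q> = 14/15

Expand the product: p(x)·q(x) = -9*x^5 - 6*x^4 - x^2 + 4*x + 2.
∫_{-1}^{1} of each monomial x^k gives [2/(k+1) if k even, 0 if k odd]. Integrating term-by-term (or equivalently evaluating the antiderivative F(x) = -3*x^6/2 - 6*x^5/5 - x^3/3 + 2*x^2 + 2*x at the endpoints):
  F(1) − F(−1) = 29/30 − (1/30) = 14/15.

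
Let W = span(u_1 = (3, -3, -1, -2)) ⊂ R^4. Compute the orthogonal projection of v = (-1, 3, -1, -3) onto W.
proj_W(v) = (-15/23, 15/23, 5/23, 10/23)

Set up U = [u_1 | ... | u_1] ∈ R^(4×1). The projector onto W = col(U) is P = U (U^T U)^(-1) U^T.
Compute U^T U =
  [23],
and U^T v = (-5).
Solve U^T U · c = U^T v for the coefficients: c = (-5/23). The projection is proj_W(v) = U c.
Check: (v - proj_W(v)) · u_1 = 0  (should be 0).
Result: proj_W(v) = (-15/23, 15/23, 5/23, 10/23).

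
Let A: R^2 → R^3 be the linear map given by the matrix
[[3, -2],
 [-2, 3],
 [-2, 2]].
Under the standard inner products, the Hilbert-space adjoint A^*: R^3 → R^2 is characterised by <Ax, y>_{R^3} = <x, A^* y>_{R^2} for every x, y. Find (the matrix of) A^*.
A^* = A^T =
[[3, -2, -2],
 [-2, 3, 2]]

For real matrices with standard dot products, the defining identity <Ax, y> = <x, A^* y> gives (Ax)^T y = x^T (A^*) y, i.e. x^T A^T y = x^T (A^*) y. Since this holds for all x, y, we must have A^* = A^T. Therefore
A^* =
[[3, -2, -2],
 [-2, 3, 2]].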